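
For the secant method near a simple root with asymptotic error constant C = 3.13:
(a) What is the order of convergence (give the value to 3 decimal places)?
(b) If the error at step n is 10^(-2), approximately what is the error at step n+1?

(a) Secant method has superlinear convergence with order φ = (1+√5)/2 ≈ 1.618.
    This means |e_{n+1}| ≈ C|e_n|^1.618.

(b) With |e_n| = 10^(-2) and C = 3.13:
    |e_{n+1}| ≈ 3.13 × (10^(-2))^1.618 = 3.13 × 10^(-3.24)

(a) ≈ 1.618 (golden ratio); (b) |e_{n+1}| ≈ 1.818e-03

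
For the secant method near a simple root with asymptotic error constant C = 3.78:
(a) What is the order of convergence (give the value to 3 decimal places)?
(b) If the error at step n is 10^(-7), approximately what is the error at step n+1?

(a) Secant method has superlinear convergence with order φ = (1+√5)/2 ≈ 1.618.
    This means |e_{n+1}| ≈ C|e_n|^1.618.

(b) With |e_n| = 10^(-7) and C = 3.78:
    |e_{n+1}| ≈ 3.78 × (10^(-7))^1.618 = 3.78 × 10^(-11.33)

(a) ≈ 1.618 (golden ratio); (b) |e_{n+1}| ≈ 1.783e-11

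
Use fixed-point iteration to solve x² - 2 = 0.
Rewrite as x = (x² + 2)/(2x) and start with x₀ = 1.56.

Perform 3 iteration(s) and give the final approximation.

Equation: x² - 2 = 0
Fixed-point form: x = (x² + 2)/(2x)
x₀ = 1.56

x_1 = g(1.560000) = 1.421026
x_2 = g(1.421026) = 1.414230
x_3 = g(1.414230) = 1.414214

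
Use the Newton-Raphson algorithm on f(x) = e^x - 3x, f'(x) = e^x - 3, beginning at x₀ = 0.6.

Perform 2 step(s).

f(x) = e^x - 3x
f'(x) = e^x - 3
x₀ = 0.6

Newton-Raphson formula: x_{n+1} = x_n - f(x_n)/f'(x_n)

Iteration 1:
  f(0.600000) = 0.022119
  f'(0.600000) = -1.177881
  x_1 = 0.600000 - 0.022119/(-1.177881) = 0.618778
Iteration 2:
  f(0.618778) = 0.000323
  f'(0.618778) = -1.143341
  x_2 = 0.618778 - 0.000323/(-1.143341) = 0.619061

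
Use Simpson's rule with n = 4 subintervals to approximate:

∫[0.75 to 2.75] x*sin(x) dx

f(x) = x*sin(x)
a = 0.75, b = 2.75, n = 4
h = (b - a)/n = 0.500000

Simpson's rule: (h/3)[f(x₀) + 4f(x₁) + 2f(x₂) + ... + f(xₙ)]

x_0 = 0.7500, f(x_0) = 0.511229, coefficient = 1
x_1 = 1.2500, f(x_1) = 1.186231, coefficient = 4
x_2 = 1.7500, f(x_2) = 1.721975, coefficient = 2
x_3 = 2.2500, f(x_3) = 1.750665, coefficient = 4
x_4 = 2.7500, f(x_4) = 1.049568, coefficient = 1

I ≈ (0.500000/3) × 16.752329 = 2.792055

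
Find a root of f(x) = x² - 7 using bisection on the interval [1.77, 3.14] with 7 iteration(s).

f(x) = x² - 7
Initial interval: [1.77, 3.14]

Iteration 1:
  c_1 = (1.770000 + 3.140000)/2 = 2.455000
  f(c_1) = f(2.455000) = -0.972975
  f(a) × f(c) ≥ 0, new interval: [2.455000, 3.140000]
Iteration 2:
  c_2 = (2.455000 + 3.140000)/2 = 2.797500
  f(c_2) = f(2.797500) = 0.826006
  f(a) × f(c) < 0, new interval: [2.455000, 2.797500]
Iteration 3:
  c_3 = (2.455000 + 2.797500)/2 = 2.626250
  f(c_3) = f(2.626250) = -0.102811
  f(a) × f(c) ≥ 0, new interval: [2.626250, 2.797500]
Iteration 4:
  c_4 = (2.626250 + 2.797500)/2 = 2.711875
  f(c_4) = f(2.711875) = 0.354266
  f(a) × f(c) < 0, new interval: [2.626250, 2.711875]
Iteration 5:
  c_5 = (2.626250 + 2.711875)/2 = 2.669062
  f(c_5) = f(2.669062) = 0.123895
  f(a) × f(c) < 0, new interval: [2.626250, 2.669062]
Iteration 6:
  c_6 = (2.626250 + 2.669062)/2 = 2.647656
  f(c_6) = f(2.647656) = 0.010084
  f(a) × f(c) < 0, new interval: [2.626250, 2.647656]
Iteration 7:
  c_7 = (2.626250 + 2.647656)/2 = 2.636953
  f(c_7) = f(2.636953) = -0.046478
  f(a) × f(c) ≥ 0, new interval: [2.636953, 2.647656]

After 7 iteration(s), the approximation is c_7 = 2.636953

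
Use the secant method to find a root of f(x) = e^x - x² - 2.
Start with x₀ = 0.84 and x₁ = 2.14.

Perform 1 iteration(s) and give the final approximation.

f(x) = e^x - x² - 2
x₀ = 0.84, x₁ = 2.14

Secant formula: x_{n+1} = x_n - f(x_n)(x_n - x_{n-1})/(f(x_n) - f(x_{n-1}))

Iteration 1:
  f(0.840000) = -0.389233
  f(2.140000) = 1.919838
  x_2 = 2.140000 - 1.919838×(2.140000 - 0.840000)/(1.919838 - (-0.389233))
       = 1.059137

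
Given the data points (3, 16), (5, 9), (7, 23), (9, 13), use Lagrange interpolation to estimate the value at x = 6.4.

Lagrange interpolation formula:
P(x) = Σ yᵢ × Lᵢ(x)
where Lᵢ(x) = Π_{j≠i} (x - xⱼ)/(xᵢ - xⱼ)

L_0(6.4) = (6.4 - 5)/(3 - 5) × (6.4 - 7)/(3 - 7) × (6.4 - 9)/(3 - 9) = -0.045500
L_1(6.4) = (6.4 - 3)/(5 - 3) × (6.4 - 7)/(5 - 7) × (6.4 - 9)/(5 - 9) = 0.331500
L_2(6.4) = (6.4 - 3)/(7 - 3) × (6.4 - 5)/(7 - 5) × (6.4 - 9)/(7 - 9) = 0.773500
L_3(6.4) = (6.4 - 3)/(9 - 3) × (6.4 - 5)/(9 - 5) × (6.4 - 7)/(9 - 7) = -0.059500

P(6.4) = 16×L_0(6.4) + 9×L_1(6.4) + 23×L_2(6.4) + 13×L_3(6.4)
P(6.4) = 19.272500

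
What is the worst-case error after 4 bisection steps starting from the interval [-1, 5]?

Bisection error bound: |error| ≤ (b-a)/2^n
|error| ≤ (5 - (-1))/2^4 = 6/2^4
|error| ≤ 0.3750000000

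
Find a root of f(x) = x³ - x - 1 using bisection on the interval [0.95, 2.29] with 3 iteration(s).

f(x) = x³ - x - 1
Initial interval: [0.95, 2.29]

Iteration 1:
  c_1 = (0.950000 + 2.290000)/2 = 1.620000
  f(c_1) = f(1.620000) = 1.631528
  f(a) × f(c) < 0, new interval: [0.950000, 1.620000]
Iteration 2:
  c_2 = (0.950000 + 1.620000)/2 = 1.285000
  f(c_2) = f(1.285000) = -0.163176
  f(a) × f(c) ≥ 0, new interval: [1.285000, 1.620000]
Iteration 3:
  c_3 = (1.285000 + 1.620000)/2 = 1.452500
  f(c_3) = f(1.452500) = 0.611921
  f(a) × f(c) < 0, new interval: [1.285000, 1.452500]

After 3 iteration(s), the approximation is c_3 = 1.452500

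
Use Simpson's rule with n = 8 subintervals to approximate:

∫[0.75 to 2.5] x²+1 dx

f(x) = x²+1
a = 0.75, b = 2.5, n = 8
h = (b - a)/n = 0.218750

Simpson's rule: (h/3)[f(x₀) + 4f(x₁) + 2f(x₂) + ... + f(xₙ)]

x_0 = 0.7500, f(x_0) = 1.562500, coefficient = 1
x_1 = 0.9688, f(x_1) = 1.938477, coefficient = 4
x_2 = 1.1875, f(x_2) = 2.410156, coefficient = 2
x_3 = 1.4062, f(x_3) = 2.977539, coefficient = 4
x_4 = 1.6250, f(x_4) = 3.640625, coefficient = 2
x_5 = 1.8438, f(x_5) = 4.399414, coefficient = 4
x_6 = 2.0625, f(x_6) = 5.253906, coefficient = 2
x_7 = 2.2812, f(x_7) = 6.204102, coefficient = 4
x_8 = 2.5000, f(x_8) = 7.250000, coefficient = 1

I ≈ (0.218750/3) × 93.500000 = 6.817708
Exact value: 6.817708
Error: 0.000000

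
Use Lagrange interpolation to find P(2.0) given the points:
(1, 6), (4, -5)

Lagrange interpolation formula:
P(x) = Σ yᵢ × Lᵢ(x)
where Lᵢ(x) = Π_{j≠i} (x - xⱼ)/(xᵢ - xⱼ)

L_0(2.0) = (2.0 - 4)/(1 - 4) = 0.666667
L_1(2.0) = (2.0 - 1)/(4 - 1) = 0.333333

P(2.0) = 6×L_0(2.0) + (-5)×L_1(2.0)
P(2.0) = 2.333333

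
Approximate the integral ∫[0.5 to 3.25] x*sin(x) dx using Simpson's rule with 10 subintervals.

f(x) = x*sin(x)
a = 0.5, b = 3.25, n = 10
h = (b - a)/n = 0.275000

Simpson's rule: (h/3)[f(x₀) + 4f(x₁) + 2f(x₂) + ... + f(xₙ)]

x_0 = 0.5000, f(x_0) = 0.239713, coefficient = 1
x_1 = 0.7750, f(x_1) = 0.542280, coefficient = 4
x_2 = 1.0500, f(x_2) = 0.910794, coefficient = 2
x_3 = 1.3250, f(x_3) = 1.285176, coefficient = 4
x_4 = 1.6000, f(x_4) = 1.599318, coefficient = 2
x_5 = 1.8750, f(x_5) = 1.788911, coefficient = 4
x_6 = 2.1500, f(x_6) = 1.799332, coefficient = 2
x_7 = 2.4250, f(x_7) = 1.592787, coefficient = 4
x_8 = 2.7000, f(x_8) = 1.153926, coefficient = 2
x_9 = 2.9750, f(x_9) = 0.493324, coefficient = 4
x_10 = 3.2500, f(x_10) = -0.351634, coefficient = 1

I ≈ (0.275000/3) × 33.624726 = 3.082267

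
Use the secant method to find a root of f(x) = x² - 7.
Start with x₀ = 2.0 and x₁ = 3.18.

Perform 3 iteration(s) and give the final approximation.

f(x) = x² - 7
x₀ = 2.0, x₁ = 3.18

Secant formula: x_{n+1} = x_n - f(x_n)(x_n - x_{n-1})/(f(x_n) - f(x_{n-1}))

Iteration 1:
  f(2.000000) = -3.000000
  f(3.180000) = 3.112400
  x_2 = 3.180000 - 3.112400×(3.180000 - 2.000000)/(3.112400 - (-3.000000))
       = 2.579151
Iteration 2:
  f(3.180000) = 3.112400
  f(2.579151) = -0.347982
  x_3 = 2.579151 - (-0.347982)×(2.579151 - 3.180000)/(-0.347982 - 3.112400)
       = 2.639573
Iteration 3:
  f(2.579151) = -0.347982
  f(2.639573) = -0.032654
  x_4 = 2.639573 - (-0.032654)×(2.639573 - 2.579151)/(-0.032654 - (-0.347982))
       = 2.645830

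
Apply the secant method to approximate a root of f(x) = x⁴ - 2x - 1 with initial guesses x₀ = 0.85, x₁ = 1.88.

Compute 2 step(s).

f(x) = x⁴ - 2x - 1
x₀ = 0.85, x₁ = 1.88

Secant formula: x_{n+1} = x_n - f(x_n)(x_n - x_{n-1})/(f(x_n) - f(x_{n-1}))

Iteration 1:
  f(0.850000) = -2.177994
  f(1.880000) = 7.731983
  x_2 = 1.880000 - 7.731983×(1.880000 - 0.850000)/(7.731983 - (-2.177994))
       = 1.076371
Iteration 2:
  f(1.880000) = 7.731983
  f(1.076371) = -1.810446
  x_3 = 1.076371 - (-1.810446)×(1.076371 - 1.880000)/(-1.810446 - 7.731983)
       = 1.228840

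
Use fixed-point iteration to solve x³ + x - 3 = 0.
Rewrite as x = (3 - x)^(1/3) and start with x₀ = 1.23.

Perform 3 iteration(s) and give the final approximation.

Equation: x³ + x - 3 = 0
Fixed-point form: x = (3 - x)^(1/3)
x₀ = 1.23

x_1 = g(1.230000) = 1.209645
x_2 = g(1.209645) = 1.214264
x_3 = g(1.214264) = 1.213219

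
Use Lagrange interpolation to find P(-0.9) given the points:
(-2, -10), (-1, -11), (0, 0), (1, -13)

Lagrange interpolation formula:
P(x) = Σ yᵢ × Lᵢ(x)
where Lᵢ(x) = Π_{j≠i} (x - xⱼ)/(xᵢ - xⱼ)

L_0(-0.9) = (-0.9 - (-1))/(-2 - (-1)) × (-0.9 - 0)/(-2 - 0) × (-0.9 - 1)/(-2 - 1) = -0.028500
L_1(-0.9) = (-0.9 - (-2))/(-1 - (-2)) × (-0.9 - 0)/(-1 - 0) × (-0.9 - 1)/(-1 - 1) = 0.940500
L_2(-0.9) = (-0.9 - (-2))/(0 - (-2)) × (-0.9 - (-1))/(0 - (-1)) × (-0.9 - 1)/(0 - 1) = 0.104500
L_3(-0.9) = (-0.9 - (-2))/(1 - (-2)) × (-0.9 - (-1))/(1 - (-1)) × (-0.9 - 0)/(1 - 0) = -0.016500

P(-0.9) = (-10)×L_0(-0.9) + (-11)×L_1(-0.9) + 0×L_2(-0.9) + (-13)×L_3(-0.9)
P(-0.9) = -9.846000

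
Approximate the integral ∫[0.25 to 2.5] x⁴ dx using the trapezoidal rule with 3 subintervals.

f(x) = x⁴
a = 0.25, b = 2.5, n = 3
h = (b - a)/n = 0.750000

Trapezoidal rule: (h/2)[f(x₀) + 2f(x₁) + 2f(x₂) + ... + f(xₙ)]

x_0 = 0.2500, f(x_0) = 0.003906, coefficient = 1
x_1 = 1.0000, f(x_1) = 1.000000, coefficient = 2
x_2 = 1.7500, f(x_2) = 9.378906, coefficient = 2
x_3 = 2.5000, f(x_3) = 39.062500, coefficient = 1

I ≈ (0.750000/2) × 59.824219 = 22.434082
Exact value: 19.531055
Error: 2.903027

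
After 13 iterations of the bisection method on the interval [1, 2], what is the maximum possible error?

Bisection error bound: |error| ≤ (b-a)/2^n
|error| ≤ (2 - 1)/2^13 = 1/2^13
|error| ≤ 0.0001220703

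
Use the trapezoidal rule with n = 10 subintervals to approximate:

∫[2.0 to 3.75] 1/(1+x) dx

f(x) = 1/(1+x)
a = 2.0, b = 3.75, n = 10
h = (b - a)/n = 0.175000

Trapezoidal rule: (h/2)[f(x₀) + 2f(x₁) + 2f(x₂) + ... + f(xₙ)]

x_0 = 2.0000, f(x_0) = 0.333333, coefficient = 1
x_1 = 2.1750, f(x_1) = 0.314961, coefficient = 2
x_2 = 2.3500, f(x_2) = 0.298507, coefficient = 2
x_3 = 2.5250, f(x_3) = 0.283688, coefficient = 2
x_4 = 2.7000, f(x_4) = 0.270270, coefficient = 2
x_5 = 2.8750, f(x_5) = 0.258065, coefficient = 2
x_6 = 3.0500, f(x_6) = 0.246914, coefficient = 2
x_7 = 3.2250, f(x_7) = 0.236686, coefficient = 2
x_8 = 3.4000, f(x_8) = 0.227273, coefficient = 2
x_9 = 3.5750, f(x_9) = 0.218579, coefficient = 2
x_10 = 3.7500, f(x_10) = 0.210526, coefficient = 1

I ≈ (0.175000/2) × 5.253745 = 0.459703
Exact value: 0.459532
Error: 0.000170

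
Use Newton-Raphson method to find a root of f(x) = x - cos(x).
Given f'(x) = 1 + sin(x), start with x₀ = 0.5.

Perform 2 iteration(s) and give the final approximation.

f(x) = x - cos(x)
f'(x) = 1 + sin(x)
x₀ = 0.5

Newton-Raphson formula: x_{n+1} = x_n - f(x_n)/f'(x_n)

Iteration 1:
  f(0.500000) = -0.377583
  f'(0.500000) = 1.479426
  x_1 = 0.500000 - (-0.377583)/1.479426 = 0.755222
Iteration 2:
  f(0.755222) = 0.027103
  f'(0.755222) = 1.685451
  x_2 = 0.755222 - 0.027103/1.685451 = 0.739142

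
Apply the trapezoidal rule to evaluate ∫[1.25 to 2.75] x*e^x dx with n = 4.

f(x) = x*e^x
a = 1.25, b = 2.75, n = 4
h = (b - a)/n = 0.375000

Trapezoidal rule: (h/2)[f(x₀) + 2f(x₁) + 2f(x₂) + ... + f(xₙ)]

x_0 = 1.2500, f(x_0) = 4.362929, coefficient = 1
x_1 = 1.6250, f(x_1) = 8.252431, coefficient = 2
x_2 = 2.0000, f(x_2) = 14.778112, coefficient = 2
x_3 = 2.3750, f(x_3) = 25.533656, coefficient = 2
x_4 = 2.7500, f(x_4) = 43.017238, coefficient = 1

I ≈ (0.375000/2) × 144.508565 = 27.095356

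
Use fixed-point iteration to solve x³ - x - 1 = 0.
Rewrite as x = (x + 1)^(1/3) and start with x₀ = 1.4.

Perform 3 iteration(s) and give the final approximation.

Equation: x³ - x - 1 = 0
Fixed-point form: x = (x + 1)^(1/3)
x₀ = 1.4

x_1 = g(1.400000) = 1.338866
x_2 = g(1.338866) = 1.327400
x_3 = g(1.327400) = 1.325227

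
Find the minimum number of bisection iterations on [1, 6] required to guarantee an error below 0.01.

We need (b-a)/2^n ≤ 0.01
(6 - 1)/2^n ≤ 0.01
5/2^n ≤ 0.01
2^n ≥ 500
n ≥ log₂(500) = 8.97
n ≥ 9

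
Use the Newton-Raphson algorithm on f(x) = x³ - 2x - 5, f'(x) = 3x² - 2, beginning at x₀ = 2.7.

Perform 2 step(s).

f(x) = x³ - 2x - 5
f'(x) = 3x² - 2
x₀ = 2.7

Newton-Raphson formula: x_{n+1} = x_n - f(x_n)/f'(x_n)

Iteration 1:
  f(2.700000) = 9.283000
  f'(2.700000) = 19.870000
  x_1 = 2.700000 - 9.283000/19.870000 = 2.232813
Iteration 2:
  f(2.232813) = 1.665964
  f'(2.232813) = 12.956366
  x_2 = 2.232813 - 1.665964/12.956366 = 2.104231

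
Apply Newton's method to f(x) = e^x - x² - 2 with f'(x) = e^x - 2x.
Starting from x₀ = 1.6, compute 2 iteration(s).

f(x) = e^x - x² - 2
f'(x) = e^x - 2x
x₀ = 1.6

Newton-Raphson formula: x_{n+1} = x_n - f(x_n)/f'(x_n)

Iteration 1:
  f(1.600000) = 0.393032
  f'(1.600000) = 1.753032
  x_1 = 1.600000 - 0.393032/1.753032 = 1.375799
Iteration 2:
  f(1.375799) = 0.065415
  f'(1.375799) = 1.206639
  x_2 = 1.375799 - 0.065415/1.206639 = 1.321586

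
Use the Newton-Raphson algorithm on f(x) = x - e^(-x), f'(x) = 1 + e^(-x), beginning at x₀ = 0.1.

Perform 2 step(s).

f(x) = x - e^(-x)
f'(x) = 1 + e^(-x)
x₀ = 0.1

Newton-Raphson formula: x_{n+1} = x_n - f(x_n)/f'(x_n)

Iteration 1:
  f(0.100000) = -0.804837
  f'(0.100000) = 1.904837
  x_1 = 0.100000 - (-0.804837)/1.904837 = 0.522523
Iteration 2:
  f(0.522523) = -0.070500
  f'(0.522523) = 1.593023
  x_2 = 0.522523 - (-0.070500)/1.593023 = 0.566778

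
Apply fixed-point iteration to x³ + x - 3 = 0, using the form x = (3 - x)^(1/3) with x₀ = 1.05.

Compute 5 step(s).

Equation: x³ + x - 3 = 0
Fixed-point form: x = (3 - x)^(1/3)
x₀ = 1.05

x_1 = g(1.050000) = 1.249333
x_2 = g(1.249333) = 1.205224
x_3 = g(1.205224) = 1.215262
x_4 = g(1.215262) = 1.212993
x_5 = g(1.212993) = 1.213507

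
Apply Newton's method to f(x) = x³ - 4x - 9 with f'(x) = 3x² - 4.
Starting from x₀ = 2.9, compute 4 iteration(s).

f(x) = x³ - 4x - 9
f'(x) = 3x² - 4
x₀ = 2.9

Newton-Raphson formula: x_{n+1} = x_n - f(x_n)/f'(x_n)

Iteration 1:
  f(2.900000) = 3.789000
  f'(2.900000) = 21.230000
  x_1 = 2.900000 - 3.789000/21.230000 = 2.721526
Iteration 2:
  f(2.721526) = 0.271435
  f'(2.721526) = 18.220114
  x_2 = 2.721526 - 0.271435/18.220114 = 2.706629
Iteration 3:
  f(2.706629) = 0.001809
  f'(2.706629) = 17.977515
  x_3 = 2.706629 - 0.001809/17.977515 = 2.706528
Iteration 4:
  f(2.706528) = 0.000000
  f'(2.706528) = 17.975881
  x_4 = 2.706528 - 0.000000/17.975881 = 2.706528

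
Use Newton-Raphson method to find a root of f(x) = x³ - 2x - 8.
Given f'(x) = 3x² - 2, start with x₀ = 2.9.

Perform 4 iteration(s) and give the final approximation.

f(x) = x³ - 2x - 8
f'(x) = 3x² - 2
x₀ = 2.9

Newton-Raphson formula: x_{n+1} = x_n - f(x_n)/f'(x_n)

Iteration 1:
  f(2.900000) = 10.589000
  f'(2.900000) = 23.230000
  x_1 = 2.900000 - 10.589000/23.230000 = 2.444167
Iteration 2:
  f(2.444167) = 1.713004
  f'(2.444167) = 15.921857
  x_2 = 2.444167 - 1.713004/15.921857 = 2.336579
Iteration 3:
  f(2.336579) = 0.083630
  f'(2.336579) = 14.378802
  x_3 = 2.336579 - 0.083630/14.378802 = 2.330763
Iteration 4:
  f(2.330763) = 0.000237
  f'(2.330763) = 14.297364
  x_4 = 2.330763 - 0.000237/14.297364 = 2.330746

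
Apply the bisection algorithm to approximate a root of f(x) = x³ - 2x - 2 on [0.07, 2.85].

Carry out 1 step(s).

f(x) = x³ - 2x - 2
Initial interval: [0.07, 2.85]

Iteration 1:
  c_1 = (0.070000 + 2.850000)/2 = 1.460000
  f(c_1) = f(1.460000) = -1.807864
  f(a) × f(c) ≥ 0, new interval: [1.460000, 2.850000]

After 1 iteration(s), the approximation is c_1 = 1.460000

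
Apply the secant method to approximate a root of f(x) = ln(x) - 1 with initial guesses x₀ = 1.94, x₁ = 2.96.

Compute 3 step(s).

f(x) = ln(x) - 1
x₀ = 1.94, x₁ = 2.96

Secant formula: x_{n+1} = x_n - f(x_n)(x_n - x_{n-1})/(f(x_n) - f(x_{n-1}))

Iteration 1:
  f(1.940000) = -0.337312
  f(2.960000) = 0.085189
  x_2 = 2.960000 - 0.085189×(2.960000 - 1.940000)/(0.085189 - (-0.337312))
       = 2.754337
Iteration 2:
  f(2.960000) = 0.085189
  f(2.754337) = 0.013177
  x_3 = 2.754337 - 0.013177×(2.754337 - 2.960000)/(0.013177 - 0.085189)
       = 2.716705
Iteration 3:
  f(2.754337) = 0.013177
  f(2.716705) = -0.000580
  x_4 = 2.716705 - (-0.000580)×(2.716705 - 2.754337)/(-0.000580 - 0.013177)
       = 2.718292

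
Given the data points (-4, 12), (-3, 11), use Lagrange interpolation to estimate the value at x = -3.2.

Lagrange interpolation formula:
P(x) = Σ yᵢ × Lᵢ(x)
where Lᵢ(x) = Π_{j≠i} (x - xⱼ)/(xᵢ - xⱼ)

L_0(-3.2) = (-3.2 - (-3))/(-4 - (-3)) = 0.200000
L_1(-3.2) = (-3.2 - (-4))/(-3 - (-4)) = 0.800000

P(-3.2) = 12×L_0(-3.2) + 11×L_1(-3.2)
P(-3.2) = 11.200000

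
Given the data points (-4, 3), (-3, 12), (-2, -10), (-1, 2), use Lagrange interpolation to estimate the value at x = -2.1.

Lagrange interpolation formula:
P(x) = Σ yᵢ × Lᵢ(x)
where Lᵢ(x) = Π_{j≠i} (x - xⱼ)/(xᵢ - xⱼ)

L_0(-2.1) = (-2.1 - (-3))/(-4 - (-3)) × (-2.1 - (-2))/(-4 - (-2)) × (-2.1 - (-1))/(-4 - (-1)) = -0.016500
L_1(-2.1) = (-2.1 - (-4))/(-3 - (-4)) × (-2.1 - (-2))/(-3 - (-2)) × (-2.1 - (-1))/(-3 - (-1)) = 0.104500
L_2(-2.1) = (-2.1 - (-4))/(-2 - (-4)) × (-2.1 - (-3))/(-2 - (-3)) × (-2.1 - (-1))/(-2 - (-1)) = 0.940500
L_3(-2.1) = (-2.1 - (-4))/(-1 - (-4)) × (-2.1 - (-3))/(-1 - (-3)) × (-2.1 - (-2))/(-1 - (-2)) = -0.028500

P(-2.1) = 3×L_0(-2.1) + 12×L_1(-2.1) + (-10)×L_2(-2.1) + 2×L_3(-2.1)
P(-2.1) = -8.257500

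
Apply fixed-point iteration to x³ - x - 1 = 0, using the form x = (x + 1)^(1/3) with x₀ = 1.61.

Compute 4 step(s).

Equation: x³ - x - 1 = 0
Fixed-point form: x = (x + 1)^(1/3)
x₀ = 1.61

x_1 = g(1.610000) = 1.376830
x_2 = g(1.376830) = 1.334543
x_3 = g(1.334543) = 1.326582
x_4 = g(1.326582) = 1.325072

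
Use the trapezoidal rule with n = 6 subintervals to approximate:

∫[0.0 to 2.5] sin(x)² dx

f(x) = sin(x)²
a = 0.0, b = 2.5, n = 6
h = (b - a)/n = 0.416667

Trapezoidal rule: (h/2)[f(x₀) + 2f(x₁) + 2f(x₂) + ... + f(xₙ)]

x_0 = 0.0000, f(x_0) = 0.000000, coefficient = 1
x_1 = 0.4167, f(x_1) = 0.163794, coefficient = 2
x_2 = 0.8333, f(x_2) = 0.547862, coefficient = 2
x_3 = 1.2500, f(x_3) = 0.900572, coefficient = 2
x_4 = 1.6667, f(x_4) = 0.990837, coefficient = 2
x_5 = 2.0833, f(x_5) = 0.759518, coefficient = 2
x_6 = 2.5000, f(x_6) = 0.358169, coefficient = 1

I ≈ (0.416667/2) × 7.083333 = 1.475694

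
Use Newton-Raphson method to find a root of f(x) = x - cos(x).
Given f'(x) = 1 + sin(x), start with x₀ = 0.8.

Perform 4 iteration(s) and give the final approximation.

f(x) = x - cos(x)
f'(x) = 1 + sin(x)
x₀ = 0.8

Newton-Raphson formula: x_{n+1} = x_n - f(x_n)/f'(x_n)

Iteration 1:
  f(0.800000) = 0.103293
  f'(0.800000) = 1.717356
  x_1 = 0.800000 - 0.103293/1.717356 = 0.739853
Iteration 2:
  f(0.739853) = 0.001286
  f'(0.739853) = 1.674180
  x_2 = 0.739853 - 0.001286/1.674180 = 0.739085
Iteration 3:
  f(0.739085) = 0.000000
  f'(0.739085) = 1.673612
  x_3 = 0.739085 - 0.000000/1.673612 = 0.739085
Iteration 4:
  f(0.739085) = 0.000000
  f'(0.739085) = 1.673612
  x_4 = 0.739085 - 0.000000/1.673612 = 0.739085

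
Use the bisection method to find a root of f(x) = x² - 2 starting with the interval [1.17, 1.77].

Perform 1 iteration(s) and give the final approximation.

f(x) = x² - 2
Initial interval: [1.17, 1.77]

Iteration 1:
  c_1 = (1.170000 + 1.770000)/2 = 1.470000
  f(c_1) = f(1.470000) = 0.160900
  f(a) × f(c) < 0, new interval: [1.170000, 1.470000]

After 1 iteration(s), the approximation is c_1 = 1.470000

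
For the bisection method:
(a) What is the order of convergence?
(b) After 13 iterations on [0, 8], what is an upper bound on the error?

(a) Bisection has linear (order 1) convergence; the error is halved each step.

(b) Error bound = (b-a)/2^n = (8 - 0)/2^{13}
    = 8/2^{13}

(a) 1 (linear); (b) error ≤ 9.77e-04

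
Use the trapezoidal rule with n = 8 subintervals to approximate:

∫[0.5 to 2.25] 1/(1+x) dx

f(x) = 1/(1+x)
a = 0.5, b = 2.25, n = 8
h = (b - a)/n = 0.218750

Trapezoidal rule: (h/2)[f(x₀) + 2f(x₁) + 2f(x₂) + ... + f(xₙ)]

x_0 = 0.5000, f(x_0) = 0.666667, coefficient = 1
x_1 = 0.7188, f(x_1) = 0.581818, coefficient = 2
x_2 = 0.9375, f(x_2) = 0.516129, coefficient = 2
x_3 = 1.1562, f(x_3) = 0.463768, coefficient = 2
x_4 = 1.3750, f(x_4) = 0.421053, coefficient = 2
x_5 = 1.5938, f(x_5) = 0.385542, coefficient = 2
x_6 = 1.8125, f(x_6) = 0.355556, coefficient = 2
x_7 = 2.0312, f(x_7) = 0.329897, coefficient = 2
x_8 = 2.2500, f(x_8) = 0.307692, coefficient = 1

I ≈ (0.218750/2) × 7.081884 = 0.774581
Exact value: 0.773190
Error: 0.001391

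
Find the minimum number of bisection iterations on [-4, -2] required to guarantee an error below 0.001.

We need (b-a)/2^n ≤ 0.001
(-2 - (-4))/2^n ≤ 0.001
2/2^n ≤ 0.001
2^n ≥ 2000
n ≥ log₂(2000) = 10.97
n ≥ 11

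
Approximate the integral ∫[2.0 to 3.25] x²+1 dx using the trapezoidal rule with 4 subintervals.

f(x) = x²+1
a = 2.0, b = 3.25, n = 4
h = (b - a)/n = 0.312500

Trapezoidal rule: (h/2)[f(x₀) + 2f(x₁) + 2f(x₂) + ... + f(xₙ)]

x_0 = 2.0000, f(x_0) = 5.000000, coefficient = 1
x_1 = 2.3125, f(x_1) = 6.347656, coefficient = 2
x_2 = 2.6250, f(x_2) = 7.890625, coefficient = 2
x_3 = 2.9375, f(x_3) = 9.628906, coefficient = 2
x_4 = 3.2500, f(x_4) = 11.562500, coefficient = 1

I ≈ (0.312500/2) × 64.296875 = 10.046387
Exact value: 10.026042
Error: 0.020345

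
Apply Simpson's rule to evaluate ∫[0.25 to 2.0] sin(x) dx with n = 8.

f(x) = sin(x)
a = 0.25, b = 2.0, n = 8
h = (b - a)/n = 0.218750

Simpson's rule: (h/3)[f(x₀) + 4f(x₁) + 2f(x₂) + ... + f(xₙ)]

x_0 = 0.2500, f(x_0) = 0.247404, coefficient = 1
x_1 = 0.4688, f(x_1) = 0.451771, coefficient = 4
x_2 = 0.6875, f(x_2) = 0.634607, coefficient = 2
x_3 = 0.9062, f(x_3) = 0.787197, coefficient = 4
x_4 = 1.1250, f(x_4) = 0.902268, coefficient = 2
x_5 = 1.3438, f(x_5) = 0.974336, coefficient = 4
x_6 = 1.5625, f(x_6) = 0.999966, coefficient = 2
x_7 = 1.7812, f(x_7) = 0.977936, coefficient = 4
x_8 = 2.0000, f(x_8) = 0.909297, coefficient = 1

I ≈ (0.218750/3) × 18.995341 = 1.385077
Exact value: 1.385059
Error: 0.000018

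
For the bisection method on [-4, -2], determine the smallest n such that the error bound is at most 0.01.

We need (b-a)/2^n ≤ 0.01
(-2 - (-4))/2^n ≤ 0.01
2/2^n ≤ 0.01
2^n ≥ 200
n ≥ log₂(200) = 7.64
n ≥ 8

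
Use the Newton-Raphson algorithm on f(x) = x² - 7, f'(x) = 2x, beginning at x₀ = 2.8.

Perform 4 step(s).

f(x) = x² - 7
f'(x) = 2x
x₀ = 2.8

Newton-Raphson formula: x_{n+1} = x_n - f(x_n)/f'(x_n)

Iteration 1:
  f(2.800000) = 0.840000
  f'(2.800000) = 5.600000
  x_1 = 2.800000 - 0.840000/5.600000 = 2.650000
Iteration 2:
  f(2.650000) = 0.022500
  f'(2.650000) = 5.300000
  x_2 = 2.650000 - 0.022500/5.300000 = 2.645755
Iteration 3:
  f(2.645755) = 0.000018
  f'(2.645755) = 5.291509
  x_3 = 2.645755 - 0.000018/5.291509 = 2.645751
Iteration 4:
  f(2.645751) = 0.000000
  f'(2.645751) = 5.291503
  x_4 = 2.645751 - 0.000000/5.291503 = 2.645751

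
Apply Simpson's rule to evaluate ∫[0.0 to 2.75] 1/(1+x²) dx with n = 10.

f(x) = 1/(1+x²)
a = 0.0, b = 2.75, n = 10
h = (b - a)/n = 0.275000

Simpson's rule: (h/3)[f(x₀) + 4f(x₁) + 2f(x₂) + ... + f(xₙ)]

x_0 = 0.0000, f(x_0) = 1.000000, coefficient = 1
x_1 = 0.2750, f(x_1) = 0.929692, coefficient = 4
x_2 = 0.5500, f(x_2) = 0.767754, coefficient = 2
x_3 = 0.8250, f(x_3) = 0.595017, coefficient = 4
x_4 = 1.1000, f(x_4) = 0.452489, coefficient = 2
x_5 = 1.3750, f(x_5) = 0.345946, coefficient = 4
x_6 = 1.6500, f(x_6) = 0.268637, coefficient = 2
x_7 = 1.9250, f(x_7) = 0.212512, coefficient = 4
x_8 = 2.2000, f(x_8) = 0.171233, coefficient = 2
x_9 = 2.4750, f(x_9) = 0.140339, coefficient = 4
x_10 = 2.7500, f(x_10) = 0.116788, coefficient = 1

I ≈ (0.275000/3) × 13.331033 = 1.222011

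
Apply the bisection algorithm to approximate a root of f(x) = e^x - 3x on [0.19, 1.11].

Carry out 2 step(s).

f(x) = e^x - 3x
Initial interval: [0.19, 1.11]

Iteration 1:
  c_1 = (0.190000 + 1.110000)/2 = 0.650000
  f(c_1) = f(0.650000) = -0.034459
  f(a) × f(c) < 0, new interval: [0.190000, 0.650000]
Iteration 2:
  c_2 = (0.190000 + 0.650000)/2 = 0.420000
  f(c_2) = f(0.420000) = 0.261962
  f(a) × f(c) ≥ 0, new interval: [0.420000, 0.650000]

After 2 iteration(s), the approximation is c_2 = 0.420000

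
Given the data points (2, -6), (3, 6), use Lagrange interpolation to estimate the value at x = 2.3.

Lagrange interpolation formula:
P(x) = Σ yᵢ × Lᵢ(x)
where Lᵢ(x) = Π_{j≠i} (x - xⱼ)/(xᵢ - xⱼ)

L_0(2.3) = (2.3 - 3)/(2 - 3) = 0.700000
L_1(2.3) = (2.3 - 2)/(3 - 2) = 0.300000

P(2.3) = (-6)×L_0(2.3) + 6×L_1(2.3)
P(2.3) = -2.400000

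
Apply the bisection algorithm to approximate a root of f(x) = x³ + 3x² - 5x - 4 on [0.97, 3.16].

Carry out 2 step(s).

f(x) = x³ + 3x² - 5x - 4
Initial interval: [0.97, 3.16]

Iteration 1:
  c_1 = (0.970000 + 3.160000)/2 = 2.065000
  f(c_1) = f(2.065000) = 7.273300
  f(a) × f(c) < 0, new interval: [0.970000, 2.065000]
Iteration 2:
  c_2 = (0.970000 + 2.065000)/2 = 1.517500
  f(c_2) = f(1.517500) = -1.184573
  f(a) × f(c) ≥ 0, new interval: [1.517500, 2.065000]

After 2 iteration(s), the approximation is c_2 = 1.517500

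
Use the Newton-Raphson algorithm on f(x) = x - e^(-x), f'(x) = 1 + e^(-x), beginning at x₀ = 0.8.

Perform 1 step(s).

f(x) = x - e^(-x)
f'(x) = 1 + e^(-x)
x₀ = 0.8

Newton-Raphson formula: x_{n+1} = x_n - f(x_n)/f'(x_n)

Iteration 1:
  f(0.800000) = 0.350671
  f'(0.800000) = 1.449329
  x_1 = 0.800000 - 0.350671/1.449329 = 0.558046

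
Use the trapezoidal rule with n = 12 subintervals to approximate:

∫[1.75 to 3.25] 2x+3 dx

f(x) = 2x+3
a = 1.75, b = 3.25, n = 12
h = (b - a)/n = 0.125000

Trapezoidal rule: (h/2)[f(x₀) + 2f(x₁) + 2f(x₂) + ... + f(xₙ)]

x_0 = 1.7500, f(x_0) = 6.500000, coefficient = 1
x_1 = 1.8750, f(x_1) = 6.750000, coefficient = 2
x_2 = 2.0000, f(x_2) = 7.000000, coefficient = 2
x_3 = 2.1250, f(x_3) = 7.250000, coefficient = 2
x_4 = 2.2500, f(x_4) = 7.500000, coefficient = 2
x_5 = 2.3750, f(x_5) = 7.750000, coefficient = 2
x_6 = 2.5000, f(x_6) = 8.000000, coefficient = 2
x_7 = 2.6250, f(x_7) = 8.250000, coefficient = 2
x_8 = 2.7500, f(x_8) = 8.500000, coefficient = 2
x_9 = 2.8750, f(x_9) = 8.750000, coefficient = 2
x_10 = 3.0000, f(x_10) = 9.000000, coefficient = 2
x_11 = 3.1250, f(x_11) = 9.250000, coefficient = 2
x_12 = 3.2500, f(x_12) = 9.500000, coefficient = 1

I ≈ (0.125000/2) × 192.000000 = 12.000000
Exact value: 12.000000
Error: 0.000000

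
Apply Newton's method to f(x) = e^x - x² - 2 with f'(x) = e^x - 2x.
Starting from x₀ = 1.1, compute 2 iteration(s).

f(x) = e^x - x² - 2
f'(x) = e^x - 2x
x₀ = 1.1

Newton-Raphson formula: x_{n+1} = x_n - f(x_n)/f'(x_n)

Iteration 1:
  f(1.100000) = -0.205834
  f'(1.100000) = 0.804166
  x_1 = 1.100000 - (-0.205834)/0.804166 = 1.355960
Iteration 2:
  f(1.355960) = 0.041856
  f'(1.355960) = 1.168564
  x_2 = 1.355960 - 0.041856/1.168564 = 1.320141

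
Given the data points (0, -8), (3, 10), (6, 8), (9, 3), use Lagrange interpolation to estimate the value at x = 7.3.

Lagrange interpolation formula:
P(x) = Σ yᵢ × Lᵢ(x)
where Lᵢ(x) = Π_{j≠i} (x - xⱼ)/(xᵢ - xⱼ)

L_0(7.3) = (7.3 - 3)/(0 - 3) × (7.3 - 6)/(0 - 6) × (7.3 - 9)/(0 - 9) = 0.058660
L_1(7.3) = (7.3 - 0)/(3 - 0) × (7.3 - 6)/(3 - 6) × (7.3 - 9)/(3 - 9) = -0.298759
L_2(7.3) = (7.3 - 0)/(6 - 0) × (7.3 - 3)/(6 - 3) × (7.3 - 9)/(6 - 9) = 0.988204
L_3(7.3) = (7.3 - 0)/(9 - 0) × (7.3 - 3)/(9 - 3) × (7.3 - 6)/(9 - 6) = 0.251895

P(7.3) = (-8)×L_0(7.3) + 10×L_1(7.3) + 8×L_2(7.3) + 3×L_3(7.3)
P(7.3) = 5.204438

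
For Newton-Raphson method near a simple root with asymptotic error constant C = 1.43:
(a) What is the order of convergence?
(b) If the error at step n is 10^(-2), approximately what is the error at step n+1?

(a) Newton-Raphson has quadratic (order 2) convergence near simple roots.
    This means |e_{n+1}| ≈ C|e_n|².

(b) With |e_n| = 10^(-2) and C = 1.43:
    |e_{n+1}| ≈ 1.43 × (10^(-2))² = 1.43 × 10^(-4)

(a) 2 (quadratic); (b) |e_{n+1}| ≈ 1.430e-04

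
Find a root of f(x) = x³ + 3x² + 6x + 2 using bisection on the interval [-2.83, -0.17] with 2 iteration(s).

f(x) = x³ + 3x² + 6x + 2
Initial interval: [-2.83, -0.17]

Iteration 1:
  c_1 = (-2.830000 + (-0.170000))/2 = -1.500000
  f(c_1) = f(-1.500000) = -3.625000
  f(a) × f(c) ≥ 0, new interval: [-1.500000, -0.170000]
Iteration 2:
  c_2 = (-1.500000 + (-0.170000))/2 = -0.835000
  f(c_2) = f(-0.835000) = -1.500508
  f(a) × f(c) ≥ 0, new interval: [-0.835000, -0.170000]

After 2 iteration(s), the approximation is c_2 = -0.835000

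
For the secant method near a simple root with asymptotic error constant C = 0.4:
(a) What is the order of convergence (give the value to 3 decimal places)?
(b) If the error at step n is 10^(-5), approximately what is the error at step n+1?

(a) Secant method has superlinear convergence with order φ = (1+√5)/2 ≈ 1.618.
    This means |e_{n+1}| ≈ C|e_n|^1.618.

(b) With |e_n| = 10^(-5) and C = 0.4:
    |e_{n+1}| ≈ 0.4 × (10^(-5))^1.618 = 0.4 × 10^(-8.09)

(a) ≈ 1.618 (golden ratio); (b) |e_{n+1}| ≈ 3.250e-09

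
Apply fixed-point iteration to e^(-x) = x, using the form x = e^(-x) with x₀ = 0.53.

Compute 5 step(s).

Equation: e^(-x) = x
Fixed-point form: x = e^(-x)
x₀ = 0.53

x_1 = g(0.530000) = 0.588605
x_2 = g(0.588605) = 0.555101
x_3 = g(0.555101) = 0.574014
x_4 = g(0.574014) = 0.563260
x_5 = g(0.563260) = 0.569350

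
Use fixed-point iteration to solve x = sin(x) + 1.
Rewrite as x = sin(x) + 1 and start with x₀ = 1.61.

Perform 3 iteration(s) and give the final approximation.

Equation: x = sin(x) + 1
Fixed-point form: x = sin(x) + 1
x₀ = 1.61

x_1 = g(1.610000) = 1.999232
x_2 = g(1.999232) = 1.909617
x_3 = g(1.909617) = 1.943147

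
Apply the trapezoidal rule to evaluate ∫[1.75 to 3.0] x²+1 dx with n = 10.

f(x) = x²+1
a = 1.75, b = 3.0, n = 10
h = (b - a)/n = 0.125000

Trapezoidal rule: (h/2)[f(x₀) + 2f(x₁) + 2f(x₂) + ... + f(xₙ)]

x_0 = 1.7500, f(x_0) = 4.062500, coefficient = 1
x_1 = 1.8750, f(x_1) = 4.515625, coefficient = 2
x_2 = 2.0000, f(x_2) = 5.000000, coefficient = 2
x_3 = 2.1250, f(x_3) = 5.515625, coefficient = 2
x_4 = 2.2500, f(x_4) = 6.062500, coefficient = 2
x_5 = 2.3750, f(x_5) = 6.640625, coefficient = 2
x_6 = 2.5000, f(x_6) = 7.250000, coefficient = 2
x_7 = 2.6250, f(x_7) = 7.890625, coefficient = 2
x_8 = 2.7500, f(x_8) = 8.562500, coefficient = 2
x_9 = 2.8750, f(x_9) = 9.265625, coefficient = 2
x_10 = 3.0000, f(x_10) = 10.000000, coefficient = 1

I ≈ (0.125000/2) × 135.468750 = 8.466797
Exact value: 8.463542
Error: 0.003255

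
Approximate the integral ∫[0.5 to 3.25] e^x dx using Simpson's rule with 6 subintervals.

f(x) = e^x
a = 0.5, b = 3.25, n = 6
h = (b - a)/n = 0.458333

Simpson's rule: (h/3)[f(x₀) + 4f(x₁) + 2f(x₂) + ... + f(xₙ)]

x_0 = 0.5000, f(x_0) = 1.648721, coefficient = 1
x_1 = 0.9583, f(x_1) = 2.607347, coefficient = 4
x_2 = 1.4167, f(x_2) = 4.123353, coefficient = 2
x_3 = 1.8750, f(x_3) = 6.520819, coefficient = 4
x_4 = 2.3333, f(x_4) = 10.312259, coefficient = 2
x_5 = 2.7917, f(x_5) = 16.308177, coefficient = 4
x_6 = 3.2500, f(x_6) = 25.790340, coefficient = 1

I ≈ (0.458333/3) × 158.055660 = 24.147392
Exact value: 24.141619
Error: 0.005774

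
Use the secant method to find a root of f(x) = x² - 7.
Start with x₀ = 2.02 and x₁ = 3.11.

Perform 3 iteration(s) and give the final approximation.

f(x) = x² - 7
x₀ = 2.02, x₁ = 3.11

Secant formula: x_{n+1} = x_n - f(x_n)(x_n - x_{n-1})/(f(x_n) - f(x_{n-1}))

Iteration 1:
  f(2.020000) = -2.919600
  f(3.110000) = 2.672100
  x_2 = 3.110000 - 2.672100×(3.110000 - 2.020000)/(2.672100 - (-2.919600))
       = 2.589123
Iteration 2:
  f(3.110000) = 2.672100
  f(2.589123) = -0.296443
  x_3 = 2.589123 - (-0.296443)×(2.589123 - 3.110000)/(-0.296443 - 2.672100)
       = 2.641138
Iteration 3:
  f(2.589123) = -0.296443
  f(2.641138) = -0.024388
  x_4 = 2.641138 - (-0.024388)×(2.641138 - 2.589123)/(-0.024388 - (-0.296443))
       = 2.645801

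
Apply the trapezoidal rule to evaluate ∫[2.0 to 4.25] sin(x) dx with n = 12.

f(x) = sin(x)
a = 2.0, b = 4.25, n = 12
h = (b - a)/n = 0.187500

Trapezoidal rule: (h/2)[f(x₀) + 2f(x₁) + 2f(x₂) + ... + f(xₙ)]

x_0 = 2.0000, f(x_0) = 0.909297, coefficient = 1
x_1 = 2.1875, f(x_1) = 0.815789, coefficient = 2
x_2 = 2.3750, f(x_2) = 0.693685, coefficient = 2
x_3 = 2.5625, f(x_3) = 0.547265, coefficient = 2
x_4 = 2.7500, f(x_4) = 0.381661, coefficient = 2
x_5 = 2.9375, f(x_5) = 0.202679, coefficient = 2
x_6 = 3.1250, f(x_6) = 0.016592, coefficient = 2
x_7 = 3.3125, f(x_7) = -0.170077, coefficient = 2
x_8 = 3.5000, f(x_8) = -0.350783, coefficient = 2
x_9 = 3.6875, f(x_9) = -0.519194, coefficient = 2
x_10 = 3.8750, f(x_10) = -0.669405, coefficient = 2
x_11 = 4.0625, f(x_11) = -0.796151, coefficient = 2
x_12 = 4.2500, f(x_12) = -0.894989, coefficient = 1

I ≈ (0.187500/2) × 0.318431 = 0.029853
Exact value: 0.029941
Error: 0.000088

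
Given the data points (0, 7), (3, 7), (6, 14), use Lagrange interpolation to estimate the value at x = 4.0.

Lagrange interpolation formula:
P(x) = Σ yᵢ × Lᵢ(x)
where Lᵢ(x) = Π_{j≠i} (x - xⱼ)/(xᵢ - xⱼ)

L_0(4.0) = (4.0 - 3)/(0 - 3) × (4.0 - 6)/(0 - 6) = -0.111111
L_1(4.0) = (4.0 - 0)/(3 - 0) × (4.0 - 6)/(3 - 6) = 0.888889
L_2(4.0) = (4.0 - 0)/(6 - 0) × (4.0 - 3)/(6 - 3) = 0.222222

P(4.0) = 7×L_0(4.0) + 7×L_1(4.0) + 14×L_2(4.0)
P(4.0) = 8.555556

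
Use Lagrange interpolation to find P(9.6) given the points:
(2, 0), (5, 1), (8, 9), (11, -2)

Lagrange interpolation formula:
P(x) = Σ yᵢ × Lᵢ(x)
where Lᵢ(x) = Π_{j≠i} (x - xⱼ)/(xᵢ - xⱼ)

L_0(9.6) = (9.6 - 5)/(2 - 5) × (9.6 - 8)/(2 - 8) × (9.6 - 11)/(2 - 11) = 0.063605
L_1(9.6) = (9.6 - 2)/(5 - 2) × (9.6 - 8)/(5 - 8) × (9.6 - 11)/(5 - 11) = -0.315259
L_2(9.6) = (9.6 - 2)/(8 - 2) × (9.6 - 5)/(8 - 5) × (9.6 - 11)/(8 - 11) = 0.906370
L_3(9.6) = (9.6 - 2)/(11 - 2) × (9.6 - 5)/(11 - 5) × (9.6 - 8)/(11 - 8) = 0.345284

P(9.6) = 0×L_0(9.6) + 1×L_1(9.6) + 9×L_2(9.6) + (-2)×L_3(9.6)
P(9.6) = 7.151506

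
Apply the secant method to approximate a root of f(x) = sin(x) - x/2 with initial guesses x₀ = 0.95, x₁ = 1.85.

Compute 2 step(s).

f(x) = sin(x) - x/2
x₀ = 0.95, x₁ = 1.85

Secant formula: x_{n+1} = x_n - f(x_n)(x_n - x_{n-1})/(f(x_n) - f(x_{n-1}))

Iteration 1:
  f(0.950000) = 0.338416
  f(1.850000) = 0.036275
  x_2 = 1.850000 - 0.036275×(1.850000 - 0.950000)/(0.036275 - 0.338416)
       = 1.958055
Iteration 2:
  f(1.850000) = 0.036275
  f(1.958055) = -0.053079
  x_3 = 1.958055 - (-0.053079)×(1.958055 - 1.850000)/(-0.053079 - 0.036275)
       = 1.893867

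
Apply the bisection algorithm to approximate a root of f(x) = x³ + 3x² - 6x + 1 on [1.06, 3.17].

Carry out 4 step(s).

f(x) = x³ + 3x² - 6x + 1
Initial interval: [1.06, 3.17]

Iteration 1:
  c_1 = (1.060000 + 3.170000)/2 = 2.115000
  f(c_1) = f(2.115000) = 11.190546
  f(a) × f(c) < 0, new interval: [1.060000, 2.115000]
Iteration 2:
  c_2 = (1.060000 + 2.115000)/2 = 1.587500
  f(c_2) = f(1.587500) = 3.036217
  f(a) × f(c) < 0, new interval: [1.060000, 1.587500]
Iteration 3:
  c_3 = (1.060000 + 1.587500)/2 = 1.323750
  f(c_3) = f(1.323750) = 0.634068
  f(a) × f(c) < 0, new interval: [1.060000, 1.323750]
Iteration 4:
  c_4 = (1.060000 + 1.323750)/2 = 1.191875
  f(c_4) = f(1.191875) = -0.196415
  f(a) × f(c) ≥ 0, new interval: [1.191875, 1.323750]

After 4 iteration(s), the approximation is c_4 = 1.191875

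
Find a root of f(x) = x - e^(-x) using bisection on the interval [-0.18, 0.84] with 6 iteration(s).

f(x) = x - e^(-x)
Initial interval: [-0.18, 0.84]

Iteration 1:
  c_1 = (-0.180000 + 0.840000)/2 = 0.330000
  f(c_1) = f(0.330000) = -0.388924
  f(a) × f(c) ≥ 0, new interval: [0.330000, 0.840000]
Iteration 2:
  c_2 = (0.330000 + 0.840000)/2 = 0.585000
  f(c_2) = f(0.585000) = 0.027894
  f(a) × f(c) < 0, new interval: [0.330000, 0.585000]
Iteration 3:
  c_3 = (0.330000 + 0.585000)/2 = 0.457500
  f(c_3) = f(0.457500) = -0.175364
  f(a) × f(c) ≥ 0, new interval: [0.457500, 0.585000]
Iteration 4:
  c_4 = (0.457500 + 0.585000)/2 = 0.521250
  f(c_4) = f(0.521250) = -0.072528
  f(a) × f(c) ≥ 0, new interval: [0.521250, 0.585000]
Iteration 5:
  c_5 = (0.521250 + 0.585000)/2 = 0.553125
  f(c_5) = f(0.553125) = -0.022025
  f(a) × f(c) ≥ 0, new interval: [0.553125, 0.585000]
Iteration 6:
  c_6 = (0.553125 + 0.585000)/2 = 0.569063
  f(c_6) = f(0.569063) = 0.003007
  f(a) × f(c) < 0, new interval: [0.553125, 0.569063]

After 6 iteration(s), the approximation is c_6 = 0.569063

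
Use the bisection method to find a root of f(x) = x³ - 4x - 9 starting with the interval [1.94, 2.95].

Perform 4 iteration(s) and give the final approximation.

f(x) = x³ - 4x - 9
Initial interval: [1.94, 2.95]

Iteration 1:
  c_1 = (1.940000 + 2.950000)/2 = 2.445000
  f(c_1) = f(2.445000) = -4.163729
  f(a) × f(c) ≥ 0, new interval: [2.445000, 2.950000]
Iteration 2:
  c_2 = (2.445000 + 2.950000)/2 = 2.697500
  f(c_2) = f(2.697500) = -0.161624
  f(a) × f(c) ≥ 0, new interval: [2.697500, 2.950000]
Iteration 3:
  c_3 = (2.697500 + 2.950000)/2 = 2.823750
  f(c_3) = f(2.823750) = 2.220352
  f(a) × f(c) < 0, new interval: [2.697500, 2.823750]
Iteration 4:
  c_4 = (2.697500 + 2.823750)/2 = 2.760625
  f(c_4) = f(2.760625) = 0.996362
  f(a) × f(c) < 0, new interval: [2.697500, 2.760625]

After 4 iteration(s), the approximation is c_4 = 2.760625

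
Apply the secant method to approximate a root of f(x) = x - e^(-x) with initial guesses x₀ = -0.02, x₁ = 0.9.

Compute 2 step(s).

f(x) = x - e^(-x)
x₀ = -0.02, x₁ = 0.9

Secant formula: x_{n+1} = x_n - f(x_n)(x_n - x_{n-1})/(f(x_n) - f(x_{n-1}))

Iteration 1:
  f(-0.020000) = -1.040201
  f(0.900000) = 0.493430
  x_2 = 0.900000 - 0.493430×(0.900000 - (-0.020000))/(0.493430 - (-1.040201))
       = 0.603999
Iteration 2:
  f(0.900000) = 0.493430
  f(0.603999) = 0.057378
  x_3 = 0.603999 - 0.057378×(0.603999 - 0.900000)/(0.057378 - 0.493430)
       = 0.565050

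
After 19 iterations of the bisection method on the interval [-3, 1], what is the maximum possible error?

Bisection error bound: |error| ≤ (b-a)/2^n
|error| ≤ (1 - (-3))/2^19 = 4/2^19
|error| ≤ 0.0000076294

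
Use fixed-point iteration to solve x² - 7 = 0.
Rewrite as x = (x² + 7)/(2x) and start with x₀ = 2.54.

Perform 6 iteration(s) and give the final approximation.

Equation: x² - 7 = 0
Fixed-point form: x = (x² + 7)/(2x)
x₀ = 2.54

x_1 = g(2.540000) = 2.647953
x_2 = g(2.647953) = 2.645752
x_3 = g(2.645752) = 2.645751
x_4 = g(2.645751) = 2.645751
x_5 = g(2.645751) = 2.645751
x_6 = g(2.645751) = 2.645751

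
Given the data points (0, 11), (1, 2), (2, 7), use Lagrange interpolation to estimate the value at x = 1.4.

Lagrange interpolation formula:
P(x) = Σ yᵢ × Lᵢ(x)
where Lᵢ(x) = Π_{j≠i} (x - xⱼ)/(xᵢ - xⱼ)

L_0(1.4) = (1.4 - 1)/(0 - 1) × (1.4 - 2)/(0 - 2) = -0.120000
L_1(1.4) = (1.4 - 0)/(1 - 0) × (1.4 - 2)/(1 - 2) = 0.840000
L_2(1.4) = (1.4 - 0)/(2 - 0) × (1.4 - 1)/(2 - 1) = 0.280000

P(1.4) = 11×L_0(1.4) + 2×L_1(1.4) + 7×L_2(1.4)
P(1.4) = 2.320000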